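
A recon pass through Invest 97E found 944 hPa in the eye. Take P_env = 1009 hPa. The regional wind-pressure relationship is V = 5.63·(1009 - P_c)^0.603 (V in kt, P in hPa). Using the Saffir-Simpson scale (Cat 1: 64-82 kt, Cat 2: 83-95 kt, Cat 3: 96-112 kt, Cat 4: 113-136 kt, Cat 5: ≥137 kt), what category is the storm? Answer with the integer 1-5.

1

ΔP = 1009 − 944 = 65 hPa.
V ≈ 5.63 × 65^0.603 = 5.63 × 12.39 ≈ 70 kt.
70 kt falls in the Category 1 band.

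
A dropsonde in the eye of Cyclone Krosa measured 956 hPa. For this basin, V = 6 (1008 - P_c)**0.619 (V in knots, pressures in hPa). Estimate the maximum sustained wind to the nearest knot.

ΔP = 1008 − 956 = 52 hPa.
52^0.619 ≈ 11.540.
V ≈ 6 × 11.540 ≈ 69.2 kt.

69 kt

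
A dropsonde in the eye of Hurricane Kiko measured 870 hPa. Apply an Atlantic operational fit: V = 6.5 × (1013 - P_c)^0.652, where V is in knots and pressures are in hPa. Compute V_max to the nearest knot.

ΔP = 1013 − 870 = 143 hPa.
143^0.652 ≈ 25.426.
V ≈ 6.5 × 25.426 ≈ 165.3 kt.

165 kt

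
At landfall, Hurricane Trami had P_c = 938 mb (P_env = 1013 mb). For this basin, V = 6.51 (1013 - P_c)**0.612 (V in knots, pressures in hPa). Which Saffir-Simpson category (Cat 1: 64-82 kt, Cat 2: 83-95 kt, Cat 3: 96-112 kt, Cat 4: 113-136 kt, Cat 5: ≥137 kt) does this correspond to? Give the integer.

ΔP = 1013 − 938 = 75 mb.
V ≈ 6.51 × 75^0.612 = 6.51 × 14.05 ≈ 91 kt.
91 kt falls in the Category 2 band.

2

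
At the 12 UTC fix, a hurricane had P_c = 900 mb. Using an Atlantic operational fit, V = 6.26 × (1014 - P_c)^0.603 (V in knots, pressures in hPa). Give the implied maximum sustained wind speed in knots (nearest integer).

109 kt

ΔP = 1014 − 900 = 114 mb.
114^0.603 ≈ 17.391.
V ≈ 6.26 × 17.391 ≈ 108.9 kt.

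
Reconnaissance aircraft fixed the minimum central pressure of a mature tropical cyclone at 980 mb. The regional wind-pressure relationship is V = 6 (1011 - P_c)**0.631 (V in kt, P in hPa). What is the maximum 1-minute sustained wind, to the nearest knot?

52 kt

ΔP = 1011 − 980 = 31 mb.
31^0.631 ≈ 8.731.
V ≈ 6 × 8.731 ≈ 52.4 kt.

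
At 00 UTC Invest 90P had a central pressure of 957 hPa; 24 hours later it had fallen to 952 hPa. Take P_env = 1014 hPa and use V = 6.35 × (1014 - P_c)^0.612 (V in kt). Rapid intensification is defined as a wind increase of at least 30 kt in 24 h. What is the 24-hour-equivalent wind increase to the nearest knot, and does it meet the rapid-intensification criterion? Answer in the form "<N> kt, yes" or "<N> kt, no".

4 kt, no

V₁: ΔP = 57, V ≈ 6.35 × 57^0.612 ≈ 75.40 kt.
V₂: ΔP = 62, V ≈ 6.35 × 62^0.612 ≈ 79.38 kt.
ΔV over 24 h = 3.98 kt → 24 h equivalent = 3.98 × 24/24 ≈ 3.98 kt.
4 kt < 30 kt ⇒ not rapid intensification.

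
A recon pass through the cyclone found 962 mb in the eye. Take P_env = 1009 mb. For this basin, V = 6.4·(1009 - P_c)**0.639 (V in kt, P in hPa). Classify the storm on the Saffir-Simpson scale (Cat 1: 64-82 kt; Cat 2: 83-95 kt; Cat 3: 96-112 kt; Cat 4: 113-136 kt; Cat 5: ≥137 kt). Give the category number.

ΔP = 1009 − 962 = 47 mb.
V ≈ 6.4 × 47^0.639 = 6.4 × 11.71 ≈ 75 kt.
75 kt falls in the Category 1 band.

1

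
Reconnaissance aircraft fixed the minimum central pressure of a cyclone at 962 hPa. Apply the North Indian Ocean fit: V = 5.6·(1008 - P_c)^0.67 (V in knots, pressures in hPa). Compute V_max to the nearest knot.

ΔP = 1008 − 962 = 46 hPa.
46^0.67 ≈ 13.003.
V ≈ 5.6 × 13.003 ≈ 72.8 kt.

73 kt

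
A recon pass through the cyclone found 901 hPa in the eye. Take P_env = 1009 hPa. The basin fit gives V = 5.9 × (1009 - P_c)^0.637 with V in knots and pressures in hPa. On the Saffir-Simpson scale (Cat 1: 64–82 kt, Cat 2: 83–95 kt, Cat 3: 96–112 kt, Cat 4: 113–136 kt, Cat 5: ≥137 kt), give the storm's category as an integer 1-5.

4

ΔP = 1009 − 901 = 108 hPa.
V ≈ 5.9 × 108^0.637 = 5.9 × 19.74 ≈ 116 kt.
116 kt falls in the Category 4 band.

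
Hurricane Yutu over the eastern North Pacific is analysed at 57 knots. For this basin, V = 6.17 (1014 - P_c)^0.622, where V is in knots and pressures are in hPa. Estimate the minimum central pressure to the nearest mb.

ΔP = (V / 6.17)^(1/0.622) = (57/6.17)^1.608.
57/6.17 = 9.238; 9.238^1.608 ≈ 35.68 mb.
P_c = 1014 − 35.68 = 978.32 ≈ 978 mb.

978 mb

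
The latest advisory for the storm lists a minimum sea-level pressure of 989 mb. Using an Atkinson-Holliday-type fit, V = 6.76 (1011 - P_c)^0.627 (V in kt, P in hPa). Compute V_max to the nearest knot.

47 kt

ΔP = 1011 − 989 = 22 mb.
22^0.627 ≈ 6.945.
V ≈ 6.76 × 6.945 ≈ 47.0 kt.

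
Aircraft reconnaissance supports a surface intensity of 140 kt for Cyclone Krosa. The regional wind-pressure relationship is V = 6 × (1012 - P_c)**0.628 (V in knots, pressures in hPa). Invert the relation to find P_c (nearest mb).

861 mb

ΔP = (V / 6)^(1/0.628) = (140/6)^1.592.
140/6 = 23.333; 23.333^1.592 ≈ 150.77 mb.
P_c = 1012 − 150.77 = 861.23 ≈ 861 mb.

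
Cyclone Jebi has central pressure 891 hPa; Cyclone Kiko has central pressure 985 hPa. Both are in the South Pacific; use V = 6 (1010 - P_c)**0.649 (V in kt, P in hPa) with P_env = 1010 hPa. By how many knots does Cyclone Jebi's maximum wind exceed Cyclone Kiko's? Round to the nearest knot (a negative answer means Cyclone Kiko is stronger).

85 kt

Cyclone Jebi: ΔP = 119; V ≈ 6 × 119^0.649 ≈ 133.41 kt.
Cyclone Kiko: ΔP = 25; V ≈ 6 × 25^0.649 ≈ 48.46 kt.
Difference ≈ 133.41 − 48.46 = 84.95 → 85 kt.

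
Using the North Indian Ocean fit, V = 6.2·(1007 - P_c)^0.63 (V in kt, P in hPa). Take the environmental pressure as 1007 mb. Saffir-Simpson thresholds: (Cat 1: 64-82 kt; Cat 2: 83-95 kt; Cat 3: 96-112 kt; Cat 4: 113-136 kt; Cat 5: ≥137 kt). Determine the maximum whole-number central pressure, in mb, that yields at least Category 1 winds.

Category 1 begins at V = 64 kt.
Required ΔP = (64/6.2)^(1/0.63) = 10.323^1.587 ≈ 40.66 mb.
P_c ≤ 1007 − 40.66 = 966.34, so the highest integer P_c is 966 mb.

966 mb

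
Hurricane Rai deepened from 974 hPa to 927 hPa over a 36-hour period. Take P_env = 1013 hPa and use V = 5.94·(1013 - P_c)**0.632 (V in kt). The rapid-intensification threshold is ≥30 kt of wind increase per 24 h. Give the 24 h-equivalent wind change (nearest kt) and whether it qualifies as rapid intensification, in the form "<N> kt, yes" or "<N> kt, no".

V₁: ΔP = 39, V ≈ 5.94 × 39^0.632 ≈ 60.16 kt.
V₂: ΔP = 86, V ≈ 5.94 × 86^0.632 ≈ 99.17 kt.
ΔV over 36 h = 39.01 kt → 24 h equivalent = 39.01 × 24/36 ≈ 26.01 kt.
26 kt < 30 kt ⇒ not rapid intensification.

26 kt, no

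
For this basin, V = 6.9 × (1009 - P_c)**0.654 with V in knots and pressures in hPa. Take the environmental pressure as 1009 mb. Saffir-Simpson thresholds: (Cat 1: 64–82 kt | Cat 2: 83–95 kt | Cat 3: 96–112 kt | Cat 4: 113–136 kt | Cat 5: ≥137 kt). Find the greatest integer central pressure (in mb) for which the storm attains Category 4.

937 mb

Category 4 begins at V = 113 kt.
Required ΔP = (113/6.9)^(1/0.654) = 16.377^1.529 ≈ 71.88 mb.
P_c ≤ 1009 − 71.88 = 937.12, so the highest integer P_c is 937 mb.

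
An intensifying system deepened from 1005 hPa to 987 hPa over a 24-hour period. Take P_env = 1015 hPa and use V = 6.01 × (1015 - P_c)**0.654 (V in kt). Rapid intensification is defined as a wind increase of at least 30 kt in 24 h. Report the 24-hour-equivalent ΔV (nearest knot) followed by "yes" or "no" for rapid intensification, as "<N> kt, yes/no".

26 kt, no

V₁: ΔP = 10, V ≈ 6.01 × 10^0.654 ≈ 27.09 kt.
V₂: ΔP = 28, V ≈ 6.01 × 28^0.654 ≈ 53.13 kt.
ΔV over 24 h = 26.04 kt → 24 h equivalent = 26.04 × 24/24 ≈ 26.04 kt.
26 kt < 30 kt ⇒ not rapid intensification.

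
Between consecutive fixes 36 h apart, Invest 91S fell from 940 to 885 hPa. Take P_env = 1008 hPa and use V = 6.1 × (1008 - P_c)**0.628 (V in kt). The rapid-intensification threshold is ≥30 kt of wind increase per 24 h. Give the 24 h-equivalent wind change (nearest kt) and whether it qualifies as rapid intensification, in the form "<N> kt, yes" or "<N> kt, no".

V₁: ΔP = 68, V ≈ 6.1 × 68^0.628 ≈ 86.33 kt.
V₂: ΔP = 123, V ≈ 6.1 × 123^0.628 ≈ 125.25 kt.
ΔV over 36 h = 38.92 kt → 24 h equivalent = 38.92 × 24/36 ≈ 25.95 kt.
26 kt < 30 kt ⇒ not rapid intensification.

26 kt, no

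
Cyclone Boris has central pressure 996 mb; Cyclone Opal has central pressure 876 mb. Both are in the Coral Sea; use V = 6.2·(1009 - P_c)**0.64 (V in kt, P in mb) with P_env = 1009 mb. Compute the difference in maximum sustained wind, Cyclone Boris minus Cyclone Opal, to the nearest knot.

-110 kt

Cyclone Boris: ΔP = 13; V ≈ 6.2 × 13^0.64 ≈ 32.01 kt.
Cyclone Opal: ΔP = 133; V ≈ 6.2 × 133^0.64 ≈ 141.79 kt.
Difference ≈ 32.01 − 141.79 = -109.78 → -110 kt.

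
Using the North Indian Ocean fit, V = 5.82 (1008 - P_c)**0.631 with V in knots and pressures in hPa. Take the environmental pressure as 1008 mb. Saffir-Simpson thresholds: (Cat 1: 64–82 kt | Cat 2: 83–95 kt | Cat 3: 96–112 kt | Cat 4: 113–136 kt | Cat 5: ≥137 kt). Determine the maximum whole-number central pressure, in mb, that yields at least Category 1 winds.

Category 1 begins at V = 64 kt.
Required ΔP = (64/5.82)^(1/0.631) = 10.997^1.585 ≈ 44.69 mb.
P_c ≤ 1008 − 44.69 = 963.31, so the highest integer P_c is 963 mb.

963 mb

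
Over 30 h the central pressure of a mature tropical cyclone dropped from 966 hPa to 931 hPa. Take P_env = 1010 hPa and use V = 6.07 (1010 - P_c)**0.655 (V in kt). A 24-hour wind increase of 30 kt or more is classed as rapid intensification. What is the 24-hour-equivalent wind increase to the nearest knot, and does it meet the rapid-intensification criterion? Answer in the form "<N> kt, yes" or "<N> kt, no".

27 kt, no

V₁: ΔP = 44, V ≈ 6.07 × 44^0.655 ≈ 72.39 kt.
V₂: ΔP = 79, V ≈ 6.07 × 79^0.655 ≈ 106.20 kt.
ΔV over 30 h = 33.81 kt → 24 h equivalent = 33.81 × 24/30 ≈ 27.05 kt.
27 kt < 30 kt ⇒ not rapid intensification.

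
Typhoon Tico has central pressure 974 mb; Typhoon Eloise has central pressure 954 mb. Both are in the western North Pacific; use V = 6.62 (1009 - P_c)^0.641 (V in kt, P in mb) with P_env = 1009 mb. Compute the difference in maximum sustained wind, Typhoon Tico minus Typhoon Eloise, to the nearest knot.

-22 kt

Typhoon Tico: ΔP = 35; V ≈ 6.62 × 35^0.641 ≈ 64.66 kt.
Typhoon Eloise: ΔP = 55; V ≈ 6.62 × 55^0.641 ≈ 86.38 kt.
Difference ≈ 64.66 − 86.38 = -21.72 → -22 kt.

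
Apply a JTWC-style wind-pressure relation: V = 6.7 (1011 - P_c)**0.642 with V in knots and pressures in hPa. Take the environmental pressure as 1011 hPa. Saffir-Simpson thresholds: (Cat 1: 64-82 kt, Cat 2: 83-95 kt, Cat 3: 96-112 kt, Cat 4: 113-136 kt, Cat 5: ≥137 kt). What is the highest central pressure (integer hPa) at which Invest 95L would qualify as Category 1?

Category 1 begins at V = 64 kt.
Required ΔP = (64/6.7)^(1/0.642) = 9.552^1.558 ≈ 33.62 hPa.
P_c ≤ 1011 − 33.62 = 977.38, so the highest integer P_c is 977 hPa.

977 hPa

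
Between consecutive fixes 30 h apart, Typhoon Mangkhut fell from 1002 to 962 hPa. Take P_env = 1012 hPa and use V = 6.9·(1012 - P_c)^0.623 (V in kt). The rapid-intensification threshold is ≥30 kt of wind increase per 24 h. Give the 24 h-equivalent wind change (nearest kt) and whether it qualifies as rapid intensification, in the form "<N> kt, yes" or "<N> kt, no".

40 kt, yes

V₁: ΔP = 10, V ≈ 6.9 × 10^0.623 ≈ 28.96 kt.
V₂: ΔP = 50, V ≈ 6.9 × 50^0.623 ≈ 78.94 kt.
ΔV over 30 h = 49.98 kt → 24 h equivalent = 49.98 × 24/30 ≈ 39.98 kt.
40 kt ≥ 30 kt ⇒ rapid intensification.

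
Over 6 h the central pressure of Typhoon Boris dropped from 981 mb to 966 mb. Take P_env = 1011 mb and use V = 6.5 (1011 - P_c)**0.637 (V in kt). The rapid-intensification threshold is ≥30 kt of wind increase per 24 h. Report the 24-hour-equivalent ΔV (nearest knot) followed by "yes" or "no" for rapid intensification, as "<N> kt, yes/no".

V₁: ΔP = 30, V ≈ 6.5 × 30^0.637 ≈ 56.73 kt.
V₂: ΔP = 45, V ≈ 6.5 × 45^0.637 ≈ 73.45 kt.
ΔV over 6 h = 16.72 kt → 24 h equivalent = 16.72 × 24/6 ≈ 66.88 kt.
67 kt ≥ 30 kt ⇒ rapid intensification.

67 kt, yes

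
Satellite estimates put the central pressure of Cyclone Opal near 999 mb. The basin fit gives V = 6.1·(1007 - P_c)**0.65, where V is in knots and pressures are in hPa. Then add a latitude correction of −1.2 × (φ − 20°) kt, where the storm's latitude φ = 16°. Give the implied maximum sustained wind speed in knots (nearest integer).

28 kt

ΔP = 1007 − 999 = 8 mb.
8^0.65 ≈ 3.864.
V ≈ 6.1 × 3.864 ≈ 23.6 kt.
Latitude correction: −1.2 × (16 − 20) = 4.8 kt.
Corrected V ≈ 28.4 kt → 28 kt.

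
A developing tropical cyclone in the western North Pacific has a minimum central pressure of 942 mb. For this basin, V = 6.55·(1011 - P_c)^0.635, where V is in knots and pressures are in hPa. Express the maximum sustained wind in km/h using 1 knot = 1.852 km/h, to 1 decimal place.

ΔP = 1011 − 942 = 69 mb.
V ≈ 6.55 × 69^0.635 = 6.55 × 14.712 ≈ 96.363 kt.
96.363 × 1.852 ≈ 178.46 km/h → 178.5 km/h.

178.5 km/h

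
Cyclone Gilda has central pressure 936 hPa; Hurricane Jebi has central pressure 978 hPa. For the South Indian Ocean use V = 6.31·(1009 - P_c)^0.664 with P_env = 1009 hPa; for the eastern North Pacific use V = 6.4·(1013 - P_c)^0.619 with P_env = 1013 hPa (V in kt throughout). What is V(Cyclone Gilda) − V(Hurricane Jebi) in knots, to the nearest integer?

Cyclone Gilda: ΔP = 73; V ≈ 6.31 × 73^0.664 ≈ 108.96 kt.
Hurricane Jebi: ΔP = 35; V ≈ 6.4 × 35^0.619 ≈ 57.80 kt.
Difference ≈ 108.96 − 57.80 = 51.16 → 51 kt.

51 kt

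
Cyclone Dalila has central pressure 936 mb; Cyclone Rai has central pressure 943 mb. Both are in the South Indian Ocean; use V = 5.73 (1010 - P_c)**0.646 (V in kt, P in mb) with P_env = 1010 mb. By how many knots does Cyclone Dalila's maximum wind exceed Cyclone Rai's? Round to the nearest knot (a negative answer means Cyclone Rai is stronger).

Cyclone Dalila: ΔP = 74; V ≈ 5.73 × 74^0.646 ≈ 92.40 kt.
Cyclone Rai: ΔP = 67; V ≈ 5.73 × 67^0.646 ≈ 86.66 kt.
Difference ≈ 92.40 − 86.66 = 5.74 → 6 kt.

6 kt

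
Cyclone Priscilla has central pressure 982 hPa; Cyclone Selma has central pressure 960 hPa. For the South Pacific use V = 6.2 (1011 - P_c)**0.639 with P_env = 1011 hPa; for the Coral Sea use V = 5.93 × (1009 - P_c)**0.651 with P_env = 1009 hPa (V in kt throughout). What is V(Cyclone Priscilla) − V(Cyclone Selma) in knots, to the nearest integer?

-21 kt

Cyclone Priscilla: ΔP = 29; V ≈ 6.2 × 29^0.639 ≈ 53.32 kt.
Cyclone Selma: ΔP = 49; V ≈ 5.93 × 49^0.651 ≈ 74.71 kt.
Difference ≈ 53.32 − 74.71 = -21.39 → -21 kt.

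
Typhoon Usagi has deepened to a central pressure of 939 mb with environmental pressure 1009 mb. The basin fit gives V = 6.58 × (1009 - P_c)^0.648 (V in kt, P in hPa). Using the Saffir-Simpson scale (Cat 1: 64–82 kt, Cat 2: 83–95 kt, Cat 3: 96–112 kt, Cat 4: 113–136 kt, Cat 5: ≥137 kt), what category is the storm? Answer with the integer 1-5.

ΔP = 1009 − 939 = 70 mb.
V ≈ 6.58 × 70^0.648 = 6.58 × 15.69 ≈ 103 kt.
103 kt falls in the Category 3 band.

3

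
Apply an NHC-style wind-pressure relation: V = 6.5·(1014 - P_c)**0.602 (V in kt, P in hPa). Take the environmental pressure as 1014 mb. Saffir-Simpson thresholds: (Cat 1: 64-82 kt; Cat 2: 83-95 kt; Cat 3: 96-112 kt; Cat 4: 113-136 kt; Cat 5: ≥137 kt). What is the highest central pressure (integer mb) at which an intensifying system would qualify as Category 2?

Category 2 begins at V = 83 kt.
Required ΔP = (83/6.5)^(1/0.602) = 12.769^1.661 ≈ 68.78 mb.
P_c ≤ 1014 − 68.78 = 945.22, so the highest integer P_c is 945 mb.

945 mb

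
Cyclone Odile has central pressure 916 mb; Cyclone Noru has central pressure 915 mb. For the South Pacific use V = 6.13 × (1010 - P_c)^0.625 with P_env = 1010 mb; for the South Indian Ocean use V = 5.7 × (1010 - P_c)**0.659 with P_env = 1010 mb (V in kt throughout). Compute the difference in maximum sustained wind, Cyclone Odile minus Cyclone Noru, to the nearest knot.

Cyclone Odile: ΔP = 94; V ≈ 6.13 × 94^0.625 ≈ 104.87 kt.
Cyclone Noru: ΔP = 95; V ≈ 5.7 × 95^0.659 ≈ 114.60 kt.
Difference ≈ 104.87 − 114.60 = -9.73 → -10 kt.

-10 kt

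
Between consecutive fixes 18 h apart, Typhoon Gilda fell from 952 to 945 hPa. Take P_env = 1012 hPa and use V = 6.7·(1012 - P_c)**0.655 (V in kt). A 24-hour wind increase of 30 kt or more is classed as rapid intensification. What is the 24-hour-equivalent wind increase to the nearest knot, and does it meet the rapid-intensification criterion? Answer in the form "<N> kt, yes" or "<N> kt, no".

V₁: ΔP = 60, V ≈ 6.7 × 60^0.655 ≈ 97.90 kt.
V₂: ΔP = 67, V ≈ 6.7 × 67^0.655 ≈ 105.23 kt.
ΔV over 18 h = 7.33 kt → 24 h equivalent = 7.33 × 24/18 ≈ 9.77 kt.
10 kt < 30 kt ⇒ not rapid intensification.

10 kt, no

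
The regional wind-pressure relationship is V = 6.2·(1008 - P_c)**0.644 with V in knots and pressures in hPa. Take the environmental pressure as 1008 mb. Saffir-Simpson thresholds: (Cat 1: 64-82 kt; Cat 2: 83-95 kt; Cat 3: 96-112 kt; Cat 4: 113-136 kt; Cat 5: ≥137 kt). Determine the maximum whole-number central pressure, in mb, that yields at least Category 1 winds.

Category 1 begins at V = 64 kt.
Required ΔP = (64/6.2)^(1/0.644) = 10.323^1.553 ≈ 37.52 mb.
P_c ≤ 1008 − 37.52 = 970.48, so the highest integer P_c is 970 mb.

970 mb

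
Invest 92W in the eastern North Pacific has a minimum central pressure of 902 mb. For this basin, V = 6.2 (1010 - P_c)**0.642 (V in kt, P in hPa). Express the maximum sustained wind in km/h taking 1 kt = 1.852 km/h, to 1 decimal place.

ΔP = 1010 − 902 = 108 mb.
V ≈ 6.2 × 108^0.642 = 6.2 × 20.205 ≈ 125.271 kt.
125.271 × 1.852 ≈ 232.00 km/h → 232.0 km/h.

232.0 km/h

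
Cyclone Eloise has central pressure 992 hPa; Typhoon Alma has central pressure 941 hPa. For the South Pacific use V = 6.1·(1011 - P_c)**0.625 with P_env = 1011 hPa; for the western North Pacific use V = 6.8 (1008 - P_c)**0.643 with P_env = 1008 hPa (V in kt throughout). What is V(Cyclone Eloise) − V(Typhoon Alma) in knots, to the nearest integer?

Cyclone Eloise: ΔP = 19; V ≈ 6.1 × 19^0.625 ≈ 38.42 kt.
Typhoon Alma: ΔP = 67; V ≈ 6.8 × 67^0.643 ≈ 101.55 kt.
Difference ≈ 38.42 − 101.55 = -63.13 → -63 kt.

-63 kt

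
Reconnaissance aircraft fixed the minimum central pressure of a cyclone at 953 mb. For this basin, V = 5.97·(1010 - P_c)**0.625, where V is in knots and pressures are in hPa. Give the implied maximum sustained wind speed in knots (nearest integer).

75 kt

ΔP = 1010 − 953 = 57 mb.
57^0.625 ≈ 12.515.
V ≈ 5.97 × 12.515 ≈ 74.7 kt.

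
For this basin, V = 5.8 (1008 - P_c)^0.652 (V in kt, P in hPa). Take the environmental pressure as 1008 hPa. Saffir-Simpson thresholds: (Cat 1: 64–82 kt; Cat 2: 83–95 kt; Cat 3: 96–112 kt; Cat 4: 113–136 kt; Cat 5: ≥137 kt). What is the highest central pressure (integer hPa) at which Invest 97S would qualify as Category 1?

Category 1 begins at V = 64 kt.
Required ΔP = (64/5.8)^(1/0.652) = 11.034^1.534 ≈ 39.75 hPa.
P_c ≤ 1008 − 39.75 = 968.25, so the highest integer P_c is 968 hPa.

968 hPa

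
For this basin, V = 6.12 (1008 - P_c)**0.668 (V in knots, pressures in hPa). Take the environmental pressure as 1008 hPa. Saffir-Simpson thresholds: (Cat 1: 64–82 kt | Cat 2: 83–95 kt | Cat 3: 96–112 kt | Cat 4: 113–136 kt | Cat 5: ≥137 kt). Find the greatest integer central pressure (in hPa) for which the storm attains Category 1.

Category 1 begins at V = 64 kt.
Required ΔP = (64/6.12)^(1/0.668) = 10.458^1.497 ≈ 33.58 hPa.
P_c ≤ 1008 − 33.58 = 974.42, so the highest integer P_c is 974 hPa.

974 hPa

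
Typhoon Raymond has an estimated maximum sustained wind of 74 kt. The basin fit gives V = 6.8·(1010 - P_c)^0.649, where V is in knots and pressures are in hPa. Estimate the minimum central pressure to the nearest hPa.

970 hPa

ΔP = (V / 6.8)^(1/0.649) = (74/6.8)^1.541.
74/6.8 = 10.882; 10.882^1.541 ≈ 39.57 hPa.
P_c = 1010 − 39.57 = 970.43 ≈ 970 hPa.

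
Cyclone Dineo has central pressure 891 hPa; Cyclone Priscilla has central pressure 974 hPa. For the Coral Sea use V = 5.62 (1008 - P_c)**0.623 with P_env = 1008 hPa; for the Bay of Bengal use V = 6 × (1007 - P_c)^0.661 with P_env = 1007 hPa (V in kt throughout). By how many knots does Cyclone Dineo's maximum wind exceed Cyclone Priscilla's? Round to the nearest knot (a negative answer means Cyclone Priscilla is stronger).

Cyclone Dineo: ΔP = 117; V ≈ 5.62 × 117^0.623 ≈ 109.20 kt.
Cyclone Priscilla: ΔP = 33; V ≈ 6 × 33^0.661 ≈ 60.52 kt.
Difference ≈ 109.20 − 60.52 = 48.68 → 49 kt.

49 kt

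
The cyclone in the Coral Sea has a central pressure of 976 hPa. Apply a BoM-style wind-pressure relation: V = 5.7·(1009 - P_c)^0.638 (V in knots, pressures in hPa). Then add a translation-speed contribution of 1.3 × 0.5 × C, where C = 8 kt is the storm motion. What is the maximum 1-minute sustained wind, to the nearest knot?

ΔP = 1009 − 976 = 33 hPa.
33^0.638 ≈ 9.307.
V ≈ 5.7 × 9.307 ≈ 53.1 kt.
Translation term: 1.3 × 0.5 × 8 = 5.2 kt.
Corrected V ≈ 58.3 kt → 58 kt.

58 kt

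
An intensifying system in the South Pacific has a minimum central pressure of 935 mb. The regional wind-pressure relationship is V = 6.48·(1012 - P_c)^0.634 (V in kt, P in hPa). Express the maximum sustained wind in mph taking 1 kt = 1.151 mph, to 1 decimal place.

117.1 mph

ΔP = 1012 − 935 = 77 mb.
V ≈ 6.48 × 77^0.634 = 6.48 × 15.705 ≈ 101.768 kt.
101.768 × 1.151 ≈ 117.13 mph → 117.1 mph.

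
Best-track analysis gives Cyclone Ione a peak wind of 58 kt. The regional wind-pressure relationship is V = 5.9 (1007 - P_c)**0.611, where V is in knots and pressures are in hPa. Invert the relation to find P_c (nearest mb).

965 mb

ΔP = (V / 5.9)^(1/0.611) = (58/5.9)^1.637.
58/5.9 = 9.831; 9.831^1.637 ≈ 42.12 mb.
P_c = 1007 − 42.12 = 964.88 ≈ 965 mb.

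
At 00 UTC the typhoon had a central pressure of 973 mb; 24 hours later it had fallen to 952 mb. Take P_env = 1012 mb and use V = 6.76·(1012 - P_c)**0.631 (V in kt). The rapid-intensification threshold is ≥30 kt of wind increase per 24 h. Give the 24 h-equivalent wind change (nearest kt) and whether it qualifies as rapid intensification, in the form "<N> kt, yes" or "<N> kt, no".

V₁: ΔP = 39, V ≈ 6.76 × 39^0.631 ≈ 68.22 kt.
V₂: ΔP = 60, V ≈ 6.76 × 60^0.631 ≈ 89.53 kt.
ΔV over 24 h = 21.31 kt → 24 h equivalent = 21.31 × 24/24 ≈ 21.31 kt.
21 kt < 30 kt ⇒ not rapid intensification.

21 kt, no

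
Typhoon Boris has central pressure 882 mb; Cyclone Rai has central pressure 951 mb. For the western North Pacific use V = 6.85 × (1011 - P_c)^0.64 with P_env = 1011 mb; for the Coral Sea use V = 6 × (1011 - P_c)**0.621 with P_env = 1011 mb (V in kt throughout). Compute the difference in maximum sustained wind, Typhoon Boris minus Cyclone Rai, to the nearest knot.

77 kt

Typhoon Boris: ΔP = 129; V ≈ 6.85 × 129^0.64 ≈ 153.63 kt.
Cyclone Rai: ΔP = 60; V ≈ 6 × 60^0.621 ≈ 76.28 kt.
Difference ≈ 153.63 − 76.28 = 77.35 → 77 kt.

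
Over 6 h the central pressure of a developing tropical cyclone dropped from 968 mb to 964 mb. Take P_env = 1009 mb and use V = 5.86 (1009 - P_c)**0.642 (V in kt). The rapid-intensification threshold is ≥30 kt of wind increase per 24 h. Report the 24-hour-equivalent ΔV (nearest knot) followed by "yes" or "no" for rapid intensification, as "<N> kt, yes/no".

V₁: ΔP = 41, V ≈ 5.86 × 41^0.642 ≈ 63.58 kt.
V₂: ΔP = 45, V ≈ 5.86 × 45^0.642 ≈ 67.49 kt.
ΔV over 6 h = 3.91 kt → 24 h equivalent = 3.91 × 24/6 ≈ 15.64 kt.
16 kt < 30 kt ⇒ not rapid intensification.

16 kt, no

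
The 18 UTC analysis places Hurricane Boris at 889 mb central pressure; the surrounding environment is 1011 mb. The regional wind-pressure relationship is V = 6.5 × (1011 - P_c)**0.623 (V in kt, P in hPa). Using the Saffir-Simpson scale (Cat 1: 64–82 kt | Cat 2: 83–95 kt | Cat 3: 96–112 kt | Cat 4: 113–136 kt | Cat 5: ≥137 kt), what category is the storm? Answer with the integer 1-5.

4

ΔP = 1011 − 889 = 122 mb.
V ≈ 6.5 × 122^0.623 = 6.5 × 19.94 ≈ 130 kt.
130 kt falls in the Category 4 band.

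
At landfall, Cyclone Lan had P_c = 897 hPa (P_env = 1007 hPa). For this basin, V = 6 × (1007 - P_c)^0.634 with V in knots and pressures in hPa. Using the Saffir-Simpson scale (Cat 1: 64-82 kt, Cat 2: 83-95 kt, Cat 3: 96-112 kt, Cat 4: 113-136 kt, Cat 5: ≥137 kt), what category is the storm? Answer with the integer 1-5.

ΔP = 1007 − 897 = 110 hPa.
V ≈ 6 × 110^0.634 = 6 × 19.69 ≈ 118 kt.
118 kt falls in the Category 4 band.

4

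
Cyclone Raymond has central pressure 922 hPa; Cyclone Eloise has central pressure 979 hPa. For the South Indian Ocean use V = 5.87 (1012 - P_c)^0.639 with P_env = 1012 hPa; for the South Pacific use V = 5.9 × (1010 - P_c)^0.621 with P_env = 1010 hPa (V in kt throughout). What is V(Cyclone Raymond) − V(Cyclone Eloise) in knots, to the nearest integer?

Cyclone Raymond: ΔP = 90; V ≈ 5.87 × 90^0.639 ≈ 104.09 kt.
Cyclone Eloise: ΔP = 31; V ≈ 5.9 × 31^0.621 ≈ 49.77 kt.
Difference ≈ 104.09 − 49.77 = 54.32 → 54 kt.

54 kt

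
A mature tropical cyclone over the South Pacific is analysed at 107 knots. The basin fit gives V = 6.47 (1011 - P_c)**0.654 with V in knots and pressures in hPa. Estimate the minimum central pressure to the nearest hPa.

938 hPa

ΔP = (V / 6.47)^(1/0.654) = (107/6.47)^1.529.
107/6.47 = 16.538; 16.538^1.529 ≈ 72.97 hPa.
P_c = 1011 − 72.97 = 938.03 ≈ 938 hPa.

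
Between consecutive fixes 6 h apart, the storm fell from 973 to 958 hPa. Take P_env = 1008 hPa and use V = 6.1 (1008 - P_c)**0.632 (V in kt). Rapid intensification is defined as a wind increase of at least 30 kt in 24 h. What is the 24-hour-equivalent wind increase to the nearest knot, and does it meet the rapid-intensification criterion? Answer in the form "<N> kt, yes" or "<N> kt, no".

V₁: ΔP = 35, V ≈ 6.1 × 35^0.632 ≈ 57.70 kt.
V₂: ΔP = 50, V ≈ 6.1 × 50^0.632 ≈ 72.29 kt.
ΔV over 6 h = 14.59 kt → 24 h equivalent = 14.59 × 24/6 ≈ 58.36 kt.
58 kt ≥ 30 kt ⇒ rapid intensification.

58 kt, yes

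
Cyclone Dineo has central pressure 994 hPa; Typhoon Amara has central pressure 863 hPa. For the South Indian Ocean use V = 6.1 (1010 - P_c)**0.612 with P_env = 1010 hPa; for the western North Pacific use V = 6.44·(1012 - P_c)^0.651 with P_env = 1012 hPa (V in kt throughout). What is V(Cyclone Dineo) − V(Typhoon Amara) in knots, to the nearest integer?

Cyclone Dineo: ΔP = 16; V ≈ 6.1 × 16^0.612 ≈ 33.29 kt.
Typhoon Amara: ΔP = 149; V ≈ 6.44 × 149^0.651 ≈ 167.35 kt.
Difference ≈ 33.29 − 167.35 = -134.06 → -134 kt.

-134 kt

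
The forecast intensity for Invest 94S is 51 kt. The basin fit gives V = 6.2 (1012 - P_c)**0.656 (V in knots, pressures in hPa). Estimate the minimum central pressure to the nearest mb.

ΔP = (V / 6.2)^(1/0.656) = (51/6.2)^1.524.
51/6.2 = 8.226; 8.226^1.524 ≈ 24.84 mb.
P_c = 1012 − 24.84 = 987.16 ≈ 987 mb.

987 mb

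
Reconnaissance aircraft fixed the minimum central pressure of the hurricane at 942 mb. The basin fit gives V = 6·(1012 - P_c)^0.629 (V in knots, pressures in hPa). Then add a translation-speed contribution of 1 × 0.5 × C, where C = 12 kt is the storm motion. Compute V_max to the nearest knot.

93 kt

ΔP = 1012 − 942 = 70 mb.
70^0.629 ≈ 14.473.
V ≈ 6 × 14.473 ≈ 86.8 kt.
Translation term: 1 × 0.5 × 12 = 6 kt.
Corrected V ≈ 92.8 kt → 93 kt.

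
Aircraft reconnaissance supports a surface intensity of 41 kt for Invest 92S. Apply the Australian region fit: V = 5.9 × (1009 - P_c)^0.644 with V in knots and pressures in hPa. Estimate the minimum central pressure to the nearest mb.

989 mb

ΔP = (V / 5.9)^(1/0.644) = (41/5.9)^1.553.
41/5.9 = 6.949; 6.949^1.553 ≈ 20.29 mb.
P_c = 1009 − 20.29 = 988.71 ≈ 989 mb.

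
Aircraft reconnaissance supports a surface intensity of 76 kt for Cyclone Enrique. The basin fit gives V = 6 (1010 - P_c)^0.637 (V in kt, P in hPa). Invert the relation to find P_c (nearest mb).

ΔP = (V / 6)^(1/0.637) = (76/6)^1.570.
76/6 = 12.667; 12.667^1.570 ≈ 53.83 mb.
P_c = 1010 − 53.83 = 956.17 ≈ 956 mb.

956 mb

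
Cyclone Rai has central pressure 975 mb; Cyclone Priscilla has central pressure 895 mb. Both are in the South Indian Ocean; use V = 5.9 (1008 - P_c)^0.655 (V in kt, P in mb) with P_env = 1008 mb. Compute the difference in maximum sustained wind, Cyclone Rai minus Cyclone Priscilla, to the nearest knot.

Cyclone Rai: ΔP = 33; V ≈ 5.9 × 33^0.655 ≈ 58.27 kt.
Cyclone Priscilla: ΔP = 113; V ≈ 5.9 × 113^0.655 ≈ 130.50 kt.
Difference ≈ 58.27 − 130.50 = -72.23 → -72 kt.

-72 kt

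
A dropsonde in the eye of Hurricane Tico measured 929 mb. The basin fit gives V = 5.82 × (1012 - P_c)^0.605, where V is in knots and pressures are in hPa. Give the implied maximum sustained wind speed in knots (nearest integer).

ΔP = 1012 − 929 = 83 mb.
83^0.605 ≈ 14.489.
V ≈ 5.82 × 14.489 ≈ 84.3 kt.

84 kt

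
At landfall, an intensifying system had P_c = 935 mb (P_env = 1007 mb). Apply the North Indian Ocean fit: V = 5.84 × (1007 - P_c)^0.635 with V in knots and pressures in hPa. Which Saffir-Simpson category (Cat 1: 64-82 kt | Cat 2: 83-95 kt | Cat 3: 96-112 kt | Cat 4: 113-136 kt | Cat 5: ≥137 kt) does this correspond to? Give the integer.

ΔP = 1007 − 935 = 72 mb.
V ≈ 5.84 × 72^0.635 = 5.84 × 15.11 ≈ 88 kt.
88 kt falls in the Category 2 band.

2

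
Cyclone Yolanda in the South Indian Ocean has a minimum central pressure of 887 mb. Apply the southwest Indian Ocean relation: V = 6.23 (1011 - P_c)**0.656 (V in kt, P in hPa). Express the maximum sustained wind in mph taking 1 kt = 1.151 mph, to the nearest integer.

169 mph

ΔP = 1011 − 887 = 124 mb.
V ≈ 6.23 × 124^0.656 = 6.23 × 23.620 ≈ 147.154 kt.
147.154 × 1.151 ≈ 169.37 mph → 169 mph.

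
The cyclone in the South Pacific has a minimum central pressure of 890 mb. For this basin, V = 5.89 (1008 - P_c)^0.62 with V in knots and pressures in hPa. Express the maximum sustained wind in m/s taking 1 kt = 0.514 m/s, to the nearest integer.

58 m/s

ΔP = 1008 − 890 = 118 mb.
V ≈ 5.89 × 118^0.62 = 5.89 × 19.256 ≈ 113.418 kt.
113.418 × 0.514 ≈ 58.30 m/s → 58 m/s.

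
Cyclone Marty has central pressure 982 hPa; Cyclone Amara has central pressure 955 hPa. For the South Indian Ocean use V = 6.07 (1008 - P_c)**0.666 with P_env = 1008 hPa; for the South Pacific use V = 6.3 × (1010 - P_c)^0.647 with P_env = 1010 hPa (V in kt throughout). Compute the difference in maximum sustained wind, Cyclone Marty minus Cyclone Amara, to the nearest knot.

-31 kt

Cyclone Marty: ΔP = 26; V ≈ 6.07 × 26^0.666 ≈ 53.16 kt.
Cyclone Amara: ΔP = 55; V ≈ 6.3 × 55^0.647 ≈ 84.21 kt.
Difference ≈ 53.16 − 84.21 = -31.05 → -31 kt.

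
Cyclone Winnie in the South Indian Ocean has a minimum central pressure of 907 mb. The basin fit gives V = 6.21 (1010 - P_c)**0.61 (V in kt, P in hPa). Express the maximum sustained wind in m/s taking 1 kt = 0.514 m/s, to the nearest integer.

ΔP = 1010 − 907 = 103 mb.
V ≈ 6.21 × 103^0.61 = 6.21 × 16.898 ≈ 104.935 kt.
104.935 × 0.514 ≈ 53.94 m/s → 54 m/s.

54 m/s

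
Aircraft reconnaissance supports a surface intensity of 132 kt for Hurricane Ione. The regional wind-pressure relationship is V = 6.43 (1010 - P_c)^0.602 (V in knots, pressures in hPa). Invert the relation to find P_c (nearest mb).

ΔP = (V / 6.43)^(1/0.602) = (132/6.43)^1.661.
132/6.43 = 20.529; 20.529^1.661 ≈ 151.36 mb.
P_c = 1010 − 151.36 = 858.64 ≈ 859 mb.

859 mb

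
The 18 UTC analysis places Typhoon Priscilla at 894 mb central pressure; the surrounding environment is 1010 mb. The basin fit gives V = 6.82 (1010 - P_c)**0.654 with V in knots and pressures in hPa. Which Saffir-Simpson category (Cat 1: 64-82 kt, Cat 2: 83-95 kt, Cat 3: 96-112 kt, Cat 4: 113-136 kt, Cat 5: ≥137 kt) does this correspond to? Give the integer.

5

ΔP = 1010 − 894 = 116 mb.
V ≈ 6.82 × 116^0.654 = 6.82 × 22.40 ≈ 153 kt.
153 kt falls in the Category 5 band.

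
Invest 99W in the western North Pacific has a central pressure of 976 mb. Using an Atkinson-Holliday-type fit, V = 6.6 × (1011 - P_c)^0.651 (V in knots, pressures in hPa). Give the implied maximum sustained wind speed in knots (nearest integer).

ΔP = 1011 − 976 = 35 mb.
35^0.651 ≈ 10.120.
V ≈ 6.6 × 10.120 ≈ 66.8 kt.

67 kt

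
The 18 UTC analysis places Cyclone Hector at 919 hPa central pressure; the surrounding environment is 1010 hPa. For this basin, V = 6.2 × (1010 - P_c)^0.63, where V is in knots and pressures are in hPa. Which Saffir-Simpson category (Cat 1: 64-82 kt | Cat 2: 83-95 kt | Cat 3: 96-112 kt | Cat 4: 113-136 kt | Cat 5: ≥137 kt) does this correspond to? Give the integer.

3

ΔP = 1010 − 919 = 91 hPa.
V ≈ 6.2 × 91^0.63 = 6.2 × 17.15 ≈ 106 kt.
106 kt falls in the Category 3 band.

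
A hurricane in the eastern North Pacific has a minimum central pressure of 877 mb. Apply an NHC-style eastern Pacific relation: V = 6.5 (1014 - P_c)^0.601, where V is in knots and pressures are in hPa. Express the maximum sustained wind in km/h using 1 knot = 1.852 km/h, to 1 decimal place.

231.6 km/h

ΔP = 1014 − 877 = 137 mb.
V ≈ 6.5 × 137^0.601 = 6.5 × 19.238 ≈ 125.050 kt.
125.050 × 1.852 ≈ 231.59 km/h → 231.6 km/h.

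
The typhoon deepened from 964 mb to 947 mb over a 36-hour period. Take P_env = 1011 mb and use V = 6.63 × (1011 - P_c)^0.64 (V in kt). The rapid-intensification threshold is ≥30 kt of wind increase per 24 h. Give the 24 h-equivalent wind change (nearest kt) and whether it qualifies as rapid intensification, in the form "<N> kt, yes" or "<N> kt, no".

V₁: ΔP = 47, V ≈ 6.63 × 47^0.64 ≈ 77.92 kt.
V₂: ΔP = 64, V ≈ 6.63 × 64^0.64 ≈ 94.94 kt.
ΔV over 36 h = 17.02 kt → 24 h equivalent = 17.02 × 24/36 ≈ 11.35 kt.
11 kt < 30 kt ⇒ not rapid intensification.

11 kt, no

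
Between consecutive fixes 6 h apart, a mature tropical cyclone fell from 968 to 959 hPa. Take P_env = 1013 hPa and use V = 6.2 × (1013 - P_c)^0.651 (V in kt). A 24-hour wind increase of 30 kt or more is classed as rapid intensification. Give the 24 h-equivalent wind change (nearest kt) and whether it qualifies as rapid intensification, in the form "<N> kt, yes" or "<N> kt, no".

V₁: ΔP = 45, V ≈ 6.2 × 45^0.651 ≈ 73.90 kt.
V₂: ΔP = 54, V ≈ 6.2 × 54^0.651 ≈ 83.21 kt.
ΔV over 6 h = 9.31 kt → 24 h equivalent = 9.31 × 24/6 ≈ 37.24 kt.
37 kt ≥ 30 kt ⇒ rapid intensification.

37 kt, yes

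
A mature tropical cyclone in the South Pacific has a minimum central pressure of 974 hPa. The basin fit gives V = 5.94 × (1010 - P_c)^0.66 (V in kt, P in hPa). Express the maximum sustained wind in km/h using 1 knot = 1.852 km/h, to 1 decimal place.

ΔP = 1010 − 974 = 36 hPa.
V ≈ 5.94 × 36^0.66 = 5.94 × 10.645 ≈ 63.233 kt.
63.233 × 1.852 ≈ 117.11 km/h → 117.1 km/h.

117.1 km/h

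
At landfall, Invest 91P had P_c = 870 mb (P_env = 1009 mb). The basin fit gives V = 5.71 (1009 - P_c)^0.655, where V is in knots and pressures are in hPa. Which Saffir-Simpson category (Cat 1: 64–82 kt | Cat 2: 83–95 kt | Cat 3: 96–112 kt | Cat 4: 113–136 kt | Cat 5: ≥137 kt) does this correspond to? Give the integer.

5

ΔP = 1009 − 870 = 139 mb.
V ≈ 5.71 × 139^0.655 = 5.71 × 25.33 ≈ 145 kt.
145 kt falls in the Category 5 band.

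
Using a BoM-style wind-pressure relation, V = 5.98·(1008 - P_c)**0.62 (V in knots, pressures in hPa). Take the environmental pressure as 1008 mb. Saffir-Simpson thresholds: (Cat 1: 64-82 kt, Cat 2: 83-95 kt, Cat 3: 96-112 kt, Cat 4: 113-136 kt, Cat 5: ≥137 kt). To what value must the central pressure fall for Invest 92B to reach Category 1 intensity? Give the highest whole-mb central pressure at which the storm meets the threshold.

962 mb

Category 1 begins at V = 64 kt.
Required ΔP = (64/5.98)^(1/0.62) = 10.702^1.613 ≈ 45.76 mb.
P_c ≤ 1008 − 45.76 = 962.24, so the highest integer P_c is 962 mb.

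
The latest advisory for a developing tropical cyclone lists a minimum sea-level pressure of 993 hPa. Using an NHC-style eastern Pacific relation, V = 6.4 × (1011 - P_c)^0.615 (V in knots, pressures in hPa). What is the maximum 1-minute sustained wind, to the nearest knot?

38 kt

ΔP = 1011 − 993 = 18 hPa.
18^0.615 ≈ 5.916.
V ≈ 6.4 × 5.916 ≈ 37.9 kt.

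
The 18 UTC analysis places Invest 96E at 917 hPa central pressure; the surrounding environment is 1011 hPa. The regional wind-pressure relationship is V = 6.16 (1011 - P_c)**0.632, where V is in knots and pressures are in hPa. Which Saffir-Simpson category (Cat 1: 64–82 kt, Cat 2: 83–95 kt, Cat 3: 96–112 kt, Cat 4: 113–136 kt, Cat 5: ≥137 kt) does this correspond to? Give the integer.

ΔP = 1011 − 917 = 94 hPa.
V ≈ 6.16 × 94^0.632 = 6.16 × 17.66 ≈ 109 kt.
109 kt falls in the Category 3 band.

3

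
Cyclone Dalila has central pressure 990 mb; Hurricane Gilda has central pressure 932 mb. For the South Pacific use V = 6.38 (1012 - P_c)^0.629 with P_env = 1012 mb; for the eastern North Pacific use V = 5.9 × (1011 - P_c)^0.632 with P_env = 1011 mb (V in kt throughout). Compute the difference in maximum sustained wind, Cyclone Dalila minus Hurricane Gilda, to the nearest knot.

Cyclone Dalila: ΔP = 22; V ≈ 6.38 × 22^0.629 ≈ 44.59 kt.
Hurricane Gilda: ΔP = 79; V ≈ 5.9 × 79^0.632 ≈ 93.36 kt.
Difference ≈ 44.59 − 93.36 = -48.77 → -49 kt.

-49 kt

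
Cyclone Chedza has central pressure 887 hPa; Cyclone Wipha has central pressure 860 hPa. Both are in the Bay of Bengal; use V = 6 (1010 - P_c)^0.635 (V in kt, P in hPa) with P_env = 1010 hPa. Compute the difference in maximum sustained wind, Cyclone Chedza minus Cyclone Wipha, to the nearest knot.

-17 kt

Cyclone Chedza: ΔP = 123; V ≈ 6 × 123^0.635 ≈ 127.42 kt.
Cyclone Wipha: ΔP = 150; V ≈ 6 × 150^0.635 ≈ 144.53 kt.
Difference ≈ 127.42 − 144.53 = -17.11 → -17 kt.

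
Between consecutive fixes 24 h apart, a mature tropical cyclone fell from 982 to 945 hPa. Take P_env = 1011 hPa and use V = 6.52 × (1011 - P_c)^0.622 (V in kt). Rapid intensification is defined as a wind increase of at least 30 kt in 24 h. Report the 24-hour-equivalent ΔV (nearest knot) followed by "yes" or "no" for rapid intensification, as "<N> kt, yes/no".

35 kt, yes

V₁: ΔP = 29, V ≈ 6.52 × 29^0.622 ≈ 52.95 kt.
V₂: ΔP = 66, V ≈ 6.52 × 66^0.622 ≈ 88.31 kt.
ΔV over 24 h = 35.36 kt → 24 h equivalent = 35.36 × 24/24 ≈ 35.36 kt.
35 kt ≥ 30 kt ⇒ rapid intensification.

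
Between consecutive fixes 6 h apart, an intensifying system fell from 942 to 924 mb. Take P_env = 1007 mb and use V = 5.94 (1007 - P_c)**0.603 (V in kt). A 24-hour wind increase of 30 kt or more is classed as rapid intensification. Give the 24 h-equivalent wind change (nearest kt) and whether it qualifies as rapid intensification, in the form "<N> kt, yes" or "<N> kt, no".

47 kt, yes

V₁: ΔP = 65, V ≈ 5.94 × 65^0.603 ≈ 73.62 kt.
V₂: ΔP = 83, V ≈ 5.94 × 83^0.603 ≈ 85.31 kt.
ΔV over 6 h = 11.69 kt → 24 h equivalent = 11.69 × 24/6 ≈ 46.76 kt.
47 kt ≥ 30 kt ⇒ rapid intensification.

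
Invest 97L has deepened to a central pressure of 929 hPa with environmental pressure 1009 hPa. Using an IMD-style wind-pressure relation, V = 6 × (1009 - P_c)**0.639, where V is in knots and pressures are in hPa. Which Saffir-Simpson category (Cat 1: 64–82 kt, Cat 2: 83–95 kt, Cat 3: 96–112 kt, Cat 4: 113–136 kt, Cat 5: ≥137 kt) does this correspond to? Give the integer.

3

ΔP = 1009 − 929 = 80 hPa.
V ≈ 6 × 80^0.639 = 6 × 16.45 ≈ 99 kt.
99 kt falls in the Category 3 band.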